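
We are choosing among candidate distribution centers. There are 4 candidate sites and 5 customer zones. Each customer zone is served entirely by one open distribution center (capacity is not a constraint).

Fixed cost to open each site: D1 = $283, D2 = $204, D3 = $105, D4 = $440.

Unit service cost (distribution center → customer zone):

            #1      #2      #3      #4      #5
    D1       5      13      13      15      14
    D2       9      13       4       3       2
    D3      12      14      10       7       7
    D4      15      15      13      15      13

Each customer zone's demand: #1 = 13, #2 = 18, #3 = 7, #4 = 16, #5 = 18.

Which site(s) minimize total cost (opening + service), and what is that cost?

For any fixed open set, each customer zone goes to its cheapest open site; total = fixed + service.
{D2}: #1→D2 9·13=117, #2→D2 13·18=234, #3→D2 4·7=28, #4→D2 3·16=48, #5→D2 2·18=36. Service 463; fixed 204; total 667.
{D2, D3}: service 463 + fixed 309 = 772
{D3}: #1→D3 12·13=156, #2→D3 14·18=252, #3→D3 10·7=70, #4→D3 7·16=112, #5→D3 7·18=126. Service 716; fixed 105; total 821.
{D1, D2, D3, D4}: #1→D1 5·13=65, #2→D1 13·18=234, #3→D2 4·7=28, #4→D2 3·16=48, #5→D2 2·18=36. Service 411; fixed 1032; total 1443.
No other subset beats 667.

Open D2 only; minimum total cost 667.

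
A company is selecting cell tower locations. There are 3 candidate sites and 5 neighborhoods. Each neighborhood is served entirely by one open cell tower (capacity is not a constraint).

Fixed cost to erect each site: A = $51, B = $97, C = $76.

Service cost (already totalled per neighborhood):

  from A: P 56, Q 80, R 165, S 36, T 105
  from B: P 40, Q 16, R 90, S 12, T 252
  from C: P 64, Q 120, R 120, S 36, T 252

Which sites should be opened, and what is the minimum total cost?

Open A and B; minimum total cost 411.

For any fixed open set, each neighborhood goes to its cheapest open site; total = fixed + service.
{A, B}: P→B 40, Q→B 16, R→B 90, S→B 12, T→A 105. Service 263; fixed 148; total 411.
{A, B, C}: P→B 40, Q→B 16, R→B 90, S→B 12, T→A 105. Service 263; fixed 224; total 487.
{A}: P→A 56, Q→A 80, R→A 165, S→A 36, T→A 105. Service 442; fixed 51; total 493.
No other subset beats 411.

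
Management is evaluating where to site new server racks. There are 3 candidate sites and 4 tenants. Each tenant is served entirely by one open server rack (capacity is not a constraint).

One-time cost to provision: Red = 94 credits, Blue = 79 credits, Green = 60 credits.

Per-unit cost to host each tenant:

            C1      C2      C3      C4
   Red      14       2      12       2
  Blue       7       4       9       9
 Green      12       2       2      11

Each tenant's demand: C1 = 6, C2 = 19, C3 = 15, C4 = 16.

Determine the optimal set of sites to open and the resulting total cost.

For any fixed open set, each tenant goes to its cheapest open site; total = fixed + service.
{Red, Green}: C1→Green 12·6=72, C2→Red 2·19=38, C3→Green 2·15=30, C4→Red 2·16=32. Service 172; fixed 154; total 326.
{Red, Blue, Green}: service 142 + fixed 233 = 375
{Green}: service 316 + fixed 60 = 376
No other subset beats 326.

Open Red and Green; minimum total cost 326.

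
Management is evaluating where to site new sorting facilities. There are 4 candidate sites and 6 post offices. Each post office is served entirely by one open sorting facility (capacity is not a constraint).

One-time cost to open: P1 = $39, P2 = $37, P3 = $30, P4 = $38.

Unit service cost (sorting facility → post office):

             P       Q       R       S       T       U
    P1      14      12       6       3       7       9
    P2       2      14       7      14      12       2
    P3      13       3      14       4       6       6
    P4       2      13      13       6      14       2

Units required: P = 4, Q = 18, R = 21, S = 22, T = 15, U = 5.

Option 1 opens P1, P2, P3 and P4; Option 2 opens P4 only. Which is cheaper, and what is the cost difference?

Option 1 is cheaper by 407.

Option 1: {P1, P2, P3, P4}: P→P2 2·4=8, Q→P3 3·18=54, R→P1 6·21=126, S→P1 3·22=66, T→P3 6·15=90, U→P2 2·5=10. Service 354; fixed 144; total 498.
Option 2: {P4}: P→P4 2·4=8, Q→P4 13·18=234, R→P4 13·21=273, S→P4 6·22=132, T→P4 14·15=210, U→P4 2·5=10. Service 867; fixed 38; total 905.
Difference: |498 − 905| = 407.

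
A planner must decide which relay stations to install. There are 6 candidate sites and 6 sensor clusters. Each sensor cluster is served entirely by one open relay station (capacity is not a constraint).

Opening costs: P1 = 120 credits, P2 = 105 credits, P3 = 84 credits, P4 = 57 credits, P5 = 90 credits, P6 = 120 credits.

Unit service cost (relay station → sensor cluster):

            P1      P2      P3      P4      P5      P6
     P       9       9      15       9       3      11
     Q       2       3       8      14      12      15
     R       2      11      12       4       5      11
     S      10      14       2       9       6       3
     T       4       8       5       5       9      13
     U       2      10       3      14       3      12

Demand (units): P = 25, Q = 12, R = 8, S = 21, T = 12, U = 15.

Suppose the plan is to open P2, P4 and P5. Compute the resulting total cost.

Total cost: 626

Each sensor cluster is assigned to its cheapest site among the open ones.
{P2, P4, P5}: P→P5 3·25=75, Q→P2 3·12=36, R→P4 4·8=32, S→P5 6·21=126, T→P4 5·12=60, U→P5 3·15=45. Service 374; fixed 252; total 626.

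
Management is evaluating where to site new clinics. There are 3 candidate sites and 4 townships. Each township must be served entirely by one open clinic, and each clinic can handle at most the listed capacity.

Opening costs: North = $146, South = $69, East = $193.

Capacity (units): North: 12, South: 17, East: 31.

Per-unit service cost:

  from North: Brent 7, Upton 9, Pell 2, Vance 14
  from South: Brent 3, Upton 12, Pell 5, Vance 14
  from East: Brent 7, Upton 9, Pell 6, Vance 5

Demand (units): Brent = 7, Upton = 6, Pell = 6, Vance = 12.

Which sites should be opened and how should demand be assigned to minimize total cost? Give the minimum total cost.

Open {East}: Brent→East 7·7=49, Upton→East 9·6=54, Pell→East 6·6=36, Vance→East 5·12=60.
Loads: East carries 31/31. Service 199; fixed 193; total 392.
Next best feasible plan costs 427.

Minimum total cost: 392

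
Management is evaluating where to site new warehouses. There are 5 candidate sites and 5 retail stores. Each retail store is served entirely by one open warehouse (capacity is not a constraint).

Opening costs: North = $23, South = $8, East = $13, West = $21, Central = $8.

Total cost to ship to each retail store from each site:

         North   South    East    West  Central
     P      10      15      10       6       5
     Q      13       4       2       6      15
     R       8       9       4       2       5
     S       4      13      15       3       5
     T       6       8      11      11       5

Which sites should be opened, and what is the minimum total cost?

Open South and Central; minimum total cost 40.

For any fixed open set, each retail store goes to its cheapest open site; total = fixed + service.
{South, Central}: P→Central 5, Q→South 4, R→Central 5, S→Central 5, T→Central 5. Service 24; fixed 16; total 40.
{East, Central}: service 21 + fixed 21 = 42
{Central}: service 35 + fixed 8 = 43
{North, South, East, West, Central}: P→Central 5, Q→East 2, R→West 2, S→West 3, T→Central 5. Service 17; fixed 73; total 90.
No other subset beats 40.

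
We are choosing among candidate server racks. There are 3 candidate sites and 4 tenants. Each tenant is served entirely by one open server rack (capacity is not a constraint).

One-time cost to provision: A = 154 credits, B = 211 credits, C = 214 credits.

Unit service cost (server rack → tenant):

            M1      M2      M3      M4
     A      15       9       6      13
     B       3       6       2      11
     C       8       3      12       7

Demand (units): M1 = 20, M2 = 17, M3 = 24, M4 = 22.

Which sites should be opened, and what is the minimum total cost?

For any fixed open set, each tenant goes to its cheapest open site; total = fixed + service.
{B}: M1→B 3·20=60, M2→B 6·17=102, M3→B 2·24=48, M4→B 11·22=242. Service 452; fixed 211; total 663.
{B, C}: service 313 + fixed 425 = 738
{A, B}: service 452 + fixed 365 = 817
{A, B, C}: M1→B 3·20=60, M2→C 3·17=51, M3→B 2·24=48, M4→C 7·22=154. Service 313; fixed 579; total 892.
(All 7 nonempty subsets were checked; B only is lowest.)

Open B only; minimum total cost 663.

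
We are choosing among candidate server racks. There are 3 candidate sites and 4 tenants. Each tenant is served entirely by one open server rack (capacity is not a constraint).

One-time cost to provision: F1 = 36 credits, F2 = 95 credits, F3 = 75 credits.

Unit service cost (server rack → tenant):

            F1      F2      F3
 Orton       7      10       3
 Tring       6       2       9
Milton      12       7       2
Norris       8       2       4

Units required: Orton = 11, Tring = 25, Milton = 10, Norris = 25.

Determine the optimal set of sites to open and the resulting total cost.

Open F2 and F3; minimum total cost 323.

For any fixed open set, each tenant goes to its cheapest open site; total = fixed + service.
{F2, F3}: Orton→F3 3·11=33, Tring→F2 2·25=50, Milton→F3 2·10=20, Norris→F2 2·25=50. Service 153; fixed 170; total 323.
{F1, F2, F3}: service 153 + fixed 206 = 359
{F2}: service 280 + fixed 95 = 375
{F1}: service 547 + fixed 36 = 583
(All 7 nonempty subsets were checked; F2 and F3 is lowest.)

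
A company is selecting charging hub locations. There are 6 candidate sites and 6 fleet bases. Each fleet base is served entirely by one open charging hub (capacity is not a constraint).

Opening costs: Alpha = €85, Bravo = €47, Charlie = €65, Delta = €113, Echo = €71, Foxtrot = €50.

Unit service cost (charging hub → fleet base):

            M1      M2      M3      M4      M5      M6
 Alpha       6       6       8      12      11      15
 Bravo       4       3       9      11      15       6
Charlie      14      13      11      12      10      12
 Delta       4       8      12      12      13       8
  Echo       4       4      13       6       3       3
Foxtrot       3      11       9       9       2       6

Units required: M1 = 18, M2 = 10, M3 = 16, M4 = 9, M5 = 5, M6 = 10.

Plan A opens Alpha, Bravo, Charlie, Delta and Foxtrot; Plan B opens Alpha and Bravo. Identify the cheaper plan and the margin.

Plan B is cheaper by 147.

Plan A: {Alpha, Bravo, Charlie, Delta, Foxtrot}: M1→Foxtrot 3·18=54, M2→Bravo 3·10=30, M3→Alpha 8·16=128, M4→Foxtrot 9·9=81, M5→Foxtrot 2·5=10, M6→Bravo 6·10=60. Service 363; fixed 360; total 723.
Plan B: {Alpha, Bravo}: M1→Bravo 4·18=72, M2→Bravo 3·10=30, M3→Alpha 8·16=128, M4→Bravo 11·9=99, M5→Alpha 11·5=55, M6→Bravo 6·10=60. Service 444; fixed 132; total 576.
Difference: |723 − 576| = 147.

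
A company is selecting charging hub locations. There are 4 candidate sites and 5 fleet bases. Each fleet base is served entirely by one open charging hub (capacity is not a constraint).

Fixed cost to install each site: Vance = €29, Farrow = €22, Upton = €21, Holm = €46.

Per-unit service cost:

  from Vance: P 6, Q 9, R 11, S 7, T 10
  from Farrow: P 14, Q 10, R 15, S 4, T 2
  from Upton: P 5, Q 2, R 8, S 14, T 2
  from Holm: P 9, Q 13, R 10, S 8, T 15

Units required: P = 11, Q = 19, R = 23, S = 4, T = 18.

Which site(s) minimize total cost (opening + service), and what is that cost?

For any fixed open set, each fleet base goes to its cheapest open site; total = fixed + service.
{Farrow, Upton}: P→Upton 5·11=55, Q→Upton 2·19=38, R→Upton 8·23=184, S→Farrow 4·4=16, T→Farrow 2·18=36. Service 329; fixed 43; total 372.
{Upton}: P→Upton 5·11=55, Q→Upton 2·19=38, R→Upton 8·23=184, S→Upton 14·4=56, T→Upton 2·18=36. Service 369; fixed 21; total 390.
{Vance, Upton}: service 341 + fixed 50 = 391
{Vance, Farrow, Upton, Holm}: service 329 + fixed 118 = 447
(All 15 nonempty subsets were checked; Farrow and Upton is lowest.)

Open Farrow and Upton; minimum total cost 372.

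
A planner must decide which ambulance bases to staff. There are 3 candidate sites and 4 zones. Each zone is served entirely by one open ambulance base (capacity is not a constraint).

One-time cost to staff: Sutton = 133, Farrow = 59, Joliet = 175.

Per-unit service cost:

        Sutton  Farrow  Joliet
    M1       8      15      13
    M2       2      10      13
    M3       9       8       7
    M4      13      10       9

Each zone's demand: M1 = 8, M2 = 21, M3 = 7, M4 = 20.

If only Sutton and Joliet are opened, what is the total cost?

Each zone is assigned to its cheapest site among the open ones.
{Sutton, Joliet}: M1→Sutton 8·8=64, M2→Sutton 2·21=42, M3→Joliet 7·7=49, M4→Joliet 9·20=180. Service 335; fixed 308; total 643.

Total cost: 643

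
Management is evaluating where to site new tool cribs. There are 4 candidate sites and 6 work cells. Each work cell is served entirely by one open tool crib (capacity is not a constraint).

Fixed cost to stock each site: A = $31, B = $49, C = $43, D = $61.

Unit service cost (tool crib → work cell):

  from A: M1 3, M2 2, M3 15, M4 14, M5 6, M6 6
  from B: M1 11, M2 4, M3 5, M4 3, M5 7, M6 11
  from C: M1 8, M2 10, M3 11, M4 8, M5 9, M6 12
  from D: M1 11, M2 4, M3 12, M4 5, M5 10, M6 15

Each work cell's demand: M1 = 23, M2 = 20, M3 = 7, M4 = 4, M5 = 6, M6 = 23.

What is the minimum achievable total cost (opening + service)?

Minimum total cost: 410

For any fixed open set, each work cell goes to its cheapest open site; total = fixed + service.
{A, B}: M1→A 3·23=69, M2→A 2·20=40, M3→B 5·7=35, M4→B 3·4=12, M5→A 6·6=36, M6→A 6·23=138. Service 330; fixed 80; total 410.
{A, B, C}: service 330 + fixed 123 = 453
{A, C}: M1→A 3·23=69, M2→A 2·20=40, M3→C 11·7=77, M4→C 8·4=32, M5→A 6·6=36, M6→A 6·23=138. Service 392; fixed 74; total 466.
{A, B, C, D}: M1→A 3·23=69, M2→A 2·20=40, M3→B 5·7=35, M4→B 3·4=12, M5→A 6·6=36, M6→A 6·23=138. Service 330; fixed 184; total 514.
(All 15 nonempty subsets were checked; A and B is lowest.)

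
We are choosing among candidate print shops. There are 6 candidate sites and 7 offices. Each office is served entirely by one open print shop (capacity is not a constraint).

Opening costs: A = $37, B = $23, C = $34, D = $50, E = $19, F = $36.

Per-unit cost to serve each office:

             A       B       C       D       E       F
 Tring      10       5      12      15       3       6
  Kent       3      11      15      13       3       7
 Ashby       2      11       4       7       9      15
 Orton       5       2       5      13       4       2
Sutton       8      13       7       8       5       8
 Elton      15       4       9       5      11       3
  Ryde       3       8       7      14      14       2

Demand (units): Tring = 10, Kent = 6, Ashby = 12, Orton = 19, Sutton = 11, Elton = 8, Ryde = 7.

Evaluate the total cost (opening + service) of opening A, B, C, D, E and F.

Total cost: 402

Each office is assigned to its cheapest site among the open ones.
{A, B, C, D, E, F}: Tring→E 3·10=30, Kent→A 3·6=18, Ashby→A 2·12=24, Orton→B 2·19=38, Sutton→E 5·11=55, Elton→F 3·8=24, Ryde→F 2·7=14. Service 203; fixed 199; total 402.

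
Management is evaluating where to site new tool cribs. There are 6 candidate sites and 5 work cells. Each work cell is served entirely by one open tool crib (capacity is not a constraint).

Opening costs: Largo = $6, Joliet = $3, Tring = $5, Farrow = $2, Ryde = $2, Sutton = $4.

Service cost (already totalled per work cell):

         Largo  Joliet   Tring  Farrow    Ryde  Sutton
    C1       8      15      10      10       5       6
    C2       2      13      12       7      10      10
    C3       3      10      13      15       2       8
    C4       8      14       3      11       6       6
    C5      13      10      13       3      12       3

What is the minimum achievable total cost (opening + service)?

For any fixed open set, each work cell goes to its cheapest open site; total = fixed + service.
{Farrow, Ryde}: C1→Ryde 5, C2→Farrow 7, C3→Ryde 2, C4→Ryde 6, C5→Farrow 3. Service 23; fixed 4; total 27.
{Largo, Farrow, Ryde}: C1→Ryde 5, C2→Largo 2, C3→Ryde 2, C4→Ryde 6, C5→Farrow 3. Service 18; fixed 10; total 28.
{Tring, Farrow, Ryde}: service 20 + fixed 9 = 29
{Largo, Joliet, Tring, Farrow, Ryde, Sutton}: service 15 + fixed 22 = 37
No other subset beats 27.

Minimum total cost: 27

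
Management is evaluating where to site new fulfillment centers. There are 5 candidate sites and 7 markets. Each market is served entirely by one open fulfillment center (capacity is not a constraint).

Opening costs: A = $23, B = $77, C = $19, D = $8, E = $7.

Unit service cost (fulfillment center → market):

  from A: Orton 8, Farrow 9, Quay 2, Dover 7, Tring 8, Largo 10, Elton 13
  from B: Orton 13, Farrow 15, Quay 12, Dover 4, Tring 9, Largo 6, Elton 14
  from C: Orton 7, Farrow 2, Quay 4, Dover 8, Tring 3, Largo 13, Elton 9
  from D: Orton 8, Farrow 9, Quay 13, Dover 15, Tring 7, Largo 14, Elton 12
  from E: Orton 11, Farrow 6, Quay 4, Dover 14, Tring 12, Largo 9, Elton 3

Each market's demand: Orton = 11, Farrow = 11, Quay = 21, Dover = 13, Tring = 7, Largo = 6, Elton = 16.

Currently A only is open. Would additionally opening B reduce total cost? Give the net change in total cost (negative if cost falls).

No — net change +14 (cost rises by 14).

Current service cost with {A}: 644.
Adding B: each market re-picks its cheapest; new service cost 581, saving 63.
Extra fixed cost: 77. Net change = 77 − 63 = 14.
(Totals: 667 → 681.)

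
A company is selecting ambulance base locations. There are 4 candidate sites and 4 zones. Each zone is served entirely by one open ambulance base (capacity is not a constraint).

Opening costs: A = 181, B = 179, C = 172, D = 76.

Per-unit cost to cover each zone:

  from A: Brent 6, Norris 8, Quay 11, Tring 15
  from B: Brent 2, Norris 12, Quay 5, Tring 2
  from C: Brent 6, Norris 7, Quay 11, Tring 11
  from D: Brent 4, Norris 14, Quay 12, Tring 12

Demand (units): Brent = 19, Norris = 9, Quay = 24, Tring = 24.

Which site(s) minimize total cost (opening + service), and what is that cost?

Open B only; minimum total cost 493.

For any fixed open set, each zone goes to its cheapest open site; total = fixed + service.
{B}: Brent→B 2·19=38, Norris→B 12·9=108, Quay→B 5·24=120, Tring→B 2·24=48. Service 314; fixed 179; total 493.
{B, D}: Brent→B 2·19=38, Norris→B 12·9=108, Quay→B 5·24=120, Tring→B 2·24=48. Service 314; fixed 255; total 569.
{B, C}: Brent→B 2·19=38, Norris→C 7·9=63, Quay→B 5·24=120, Tring→B 2·24=48. Service 269; fixed 351; total 620.
{A, B, C, D}: Brent→B 2·19=38, Norris→C 7·9=63, Quay→B 5·24=120, Tring→B 2·24=48. Service 269; fixed 608; total 877.
No other subset beats 493.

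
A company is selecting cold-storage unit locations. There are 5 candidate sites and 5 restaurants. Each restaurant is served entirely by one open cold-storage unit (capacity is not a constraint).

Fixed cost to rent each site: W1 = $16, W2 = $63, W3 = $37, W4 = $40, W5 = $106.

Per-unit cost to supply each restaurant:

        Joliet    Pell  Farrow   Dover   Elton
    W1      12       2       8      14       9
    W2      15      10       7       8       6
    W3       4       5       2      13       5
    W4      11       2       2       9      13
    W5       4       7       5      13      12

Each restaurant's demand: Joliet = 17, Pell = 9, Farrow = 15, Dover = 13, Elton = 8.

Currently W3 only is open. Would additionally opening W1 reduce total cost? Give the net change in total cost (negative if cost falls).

Current service cost with {W3}: 352.
Adding W1: each restaurant re-picks its cheapest; new service cost 325, saving 27.
Extra fixed cost: 16. Net change = 16 − 27 = -11.
(Totals: 389 → 378.)

Yes — net change −11 (cost falls by 11).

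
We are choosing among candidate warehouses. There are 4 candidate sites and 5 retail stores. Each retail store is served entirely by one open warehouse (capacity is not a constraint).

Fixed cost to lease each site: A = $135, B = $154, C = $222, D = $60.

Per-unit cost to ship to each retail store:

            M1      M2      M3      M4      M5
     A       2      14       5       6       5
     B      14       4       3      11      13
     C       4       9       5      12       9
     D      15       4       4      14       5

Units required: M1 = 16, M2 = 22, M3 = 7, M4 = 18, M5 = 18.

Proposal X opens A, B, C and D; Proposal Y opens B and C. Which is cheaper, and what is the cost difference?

Proposal X: {A, B, C, D}: M1→A 2·16=32, M2→B 4·22=88, M3→B 3·7=21, M4→A 6·18=108, M5→A 5·18=90. Service 339; fixed 571; total 910.
Proposal Y: {B, C}: M1→C 4·16=64, M2→B 4·22=88, M3→B 3·7=21, M4→B 11·18=198, M5→C 9·18=162. Service 533; fixed 376; total 909.
Difference: |910 − 909| = 1.

Proposal Y is cheaper by 1.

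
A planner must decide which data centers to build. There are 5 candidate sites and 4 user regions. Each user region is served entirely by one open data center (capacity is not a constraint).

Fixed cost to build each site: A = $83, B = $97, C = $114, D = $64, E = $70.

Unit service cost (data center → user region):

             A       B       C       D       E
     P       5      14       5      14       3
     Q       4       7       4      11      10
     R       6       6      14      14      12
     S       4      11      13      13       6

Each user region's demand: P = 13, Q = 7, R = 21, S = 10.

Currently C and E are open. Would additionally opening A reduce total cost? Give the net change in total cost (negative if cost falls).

Current service cost with {C, E}: 379.
Adding A: each user region re-picks its cheapest; new service cost 233, saving 146.
Extra fixed cost: 83. Net change = 83 − 146 = -63.
(Totals: 563 → 500.)

Yes — net change −63 (cost falls by 63).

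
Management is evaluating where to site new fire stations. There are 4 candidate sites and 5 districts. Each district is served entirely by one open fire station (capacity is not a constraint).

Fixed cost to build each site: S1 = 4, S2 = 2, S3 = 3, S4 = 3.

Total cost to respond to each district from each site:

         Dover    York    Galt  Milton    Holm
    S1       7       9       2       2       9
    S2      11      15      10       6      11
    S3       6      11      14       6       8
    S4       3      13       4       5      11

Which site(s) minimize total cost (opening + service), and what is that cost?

For any fixed open set, each district goes to its cheapest open site; total = fixed + service.
{S1, S4}: Dover→S4 3, York→S1 9, Galt→S1 2, Milton→S1 2, Holm→S1 9. Service 25; fixed 7; total 32.
{S1}: service 29 + fixed 4 = 33
{S1, S2, S4}: Dover→S4 3, York→S1 9, Galt→S1 2, Milton→S1 2, Holm→S1 9. Service 25; fixed 9; total 34.
{S1, S2, S3, S4}: service 24 + fixed 12 = 36
No other subset beats 32.

Open S1 and S4; minimum total cost 32.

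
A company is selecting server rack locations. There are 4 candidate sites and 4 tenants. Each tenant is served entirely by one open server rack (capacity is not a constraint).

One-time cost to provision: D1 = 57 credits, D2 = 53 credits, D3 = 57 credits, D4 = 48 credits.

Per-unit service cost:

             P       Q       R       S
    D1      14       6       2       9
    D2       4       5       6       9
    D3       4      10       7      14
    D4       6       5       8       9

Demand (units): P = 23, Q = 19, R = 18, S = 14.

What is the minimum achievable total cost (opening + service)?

Minimum total cost: 459

For any fixed open set, each tenant goes to its cheapest open site; total = fixed + service.
{D1, D2}: P→D2 4·23=92, Q→D2 5·19=95, R→D1 2·18=36, S→D1 9·14=126. Service 349; fixed 110; total 459.
{D2}: service 421 + fixed 53 = 474
{D1, D3}: service 368 + fixed 114 = 482
{D1, D2, D3, D4}: service 349 + fixed 215 = 564
No other subset beats 459.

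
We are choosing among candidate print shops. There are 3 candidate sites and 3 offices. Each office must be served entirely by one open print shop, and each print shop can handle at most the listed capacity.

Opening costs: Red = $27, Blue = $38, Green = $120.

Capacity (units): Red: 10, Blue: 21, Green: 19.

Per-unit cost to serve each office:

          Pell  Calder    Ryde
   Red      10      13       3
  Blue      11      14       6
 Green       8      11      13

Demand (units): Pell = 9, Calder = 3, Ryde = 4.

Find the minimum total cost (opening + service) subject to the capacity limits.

Minimum total cost: 203

Open {Blue}: Pell→Blue 11·9=99, Calder→Blue 14·3=42, Ryde→Blue 6·4=24.
Loads: Blue carries 16/21. Service 165; fixed 38; total 203.
Next best feasible plan costs 215.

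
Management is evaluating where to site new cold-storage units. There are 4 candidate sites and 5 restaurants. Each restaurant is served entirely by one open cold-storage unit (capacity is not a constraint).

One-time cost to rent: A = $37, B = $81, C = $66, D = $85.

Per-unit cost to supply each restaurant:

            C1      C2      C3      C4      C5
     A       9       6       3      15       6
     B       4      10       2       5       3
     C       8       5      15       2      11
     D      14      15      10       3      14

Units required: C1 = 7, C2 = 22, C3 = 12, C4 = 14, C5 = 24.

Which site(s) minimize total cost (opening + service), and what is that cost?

Open B and C; minimum total cost 409.

For any fixed open set, each restaurant goes to its cheapest open site; total = fixed + service.
{B, C}: C1→B 4·7=28, C2→C 5·22=110, C3→B 2·12=24, C4→C 2·14=28, C5→B 3·24=72. Service 262; fixed 147; total 409.
{A, B}: service 326 + fixed 118 = 444
{A, B, C}: service 262 + fixed 184 = 446
{A, B, C, D}: service 262 + fixed 269 = 531
(All 15 nonempty subsets were checked; B and C is lowest.)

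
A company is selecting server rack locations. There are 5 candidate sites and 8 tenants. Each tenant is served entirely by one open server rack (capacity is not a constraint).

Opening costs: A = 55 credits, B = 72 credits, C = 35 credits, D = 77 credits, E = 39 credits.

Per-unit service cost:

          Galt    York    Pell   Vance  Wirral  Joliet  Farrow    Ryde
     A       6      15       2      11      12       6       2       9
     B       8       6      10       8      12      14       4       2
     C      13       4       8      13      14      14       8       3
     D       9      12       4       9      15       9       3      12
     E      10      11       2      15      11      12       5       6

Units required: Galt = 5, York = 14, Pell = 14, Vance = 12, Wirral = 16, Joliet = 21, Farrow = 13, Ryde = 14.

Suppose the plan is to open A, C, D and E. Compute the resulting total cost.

Total cost: 798

Each tenant is assigned to its cheapest site among the open ones.
{A, C, D, E}: Galt→A 6·5=30, York→C 4·14=56, Pell→A 2·14=28, Vance→D 9·12=108, Wirral→E 11·16=176, Joliet→A 6·21=126, Farrow→A 2·13=26, Ryde→C 3·14=42. Service 592; fixed 206; total 798.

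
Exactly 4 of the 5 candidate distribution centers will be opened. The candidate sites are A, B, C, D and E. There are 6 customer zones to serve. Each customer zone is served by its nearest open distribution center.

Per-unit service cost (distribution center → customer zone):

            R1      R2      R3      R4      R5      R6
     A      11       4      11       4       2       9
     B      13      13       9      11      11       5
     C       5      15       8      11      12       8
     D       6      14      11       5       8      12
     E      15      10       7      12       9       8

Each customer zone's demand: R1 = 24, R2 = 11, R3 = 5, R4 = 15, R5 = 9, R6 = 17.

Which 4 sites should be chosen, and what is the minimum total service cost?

With exactly 4 open, each customer zone uses its cheapest among the chosen.
{A, B, C, E}: R1→C 5·24=120, R2→A 4·11=44, R3→E 7·5=35, R4→A 4·15=60, R5→A 2·9=18, R6→B 5·17=85. Service cost 362.
{A, B, C, D}: service cost 367
{A, B, D, E}: service cost 386
Among all 5 size-4 choices, {A, B, C, E} is lowest.

Choose A, B, C and E; total service cost 362.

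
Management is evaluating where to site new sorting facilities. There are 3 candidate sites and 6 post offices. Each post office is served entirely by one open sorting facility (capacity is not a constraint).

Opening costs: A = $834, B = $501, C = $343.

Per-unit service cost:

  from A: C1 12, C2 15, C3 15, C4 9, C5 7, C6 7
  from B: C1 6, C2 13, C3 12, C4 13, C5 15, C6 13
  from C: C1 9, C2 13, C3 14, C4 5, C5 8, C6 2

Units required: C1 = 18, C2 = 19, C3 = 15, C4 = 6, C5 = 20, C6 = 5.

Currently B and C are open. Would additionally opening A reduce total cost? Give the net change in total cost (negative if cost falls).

Current service cost with {B, C}: 735.
Adding A: each post office re-picks its cheapest; new service cost 715, saving 20.
Extra fixed cost: 834. Net change = 834 − 20 = 814.
(Totals: 1579 → 2393.)

No — net change +814 (cost rises by 814).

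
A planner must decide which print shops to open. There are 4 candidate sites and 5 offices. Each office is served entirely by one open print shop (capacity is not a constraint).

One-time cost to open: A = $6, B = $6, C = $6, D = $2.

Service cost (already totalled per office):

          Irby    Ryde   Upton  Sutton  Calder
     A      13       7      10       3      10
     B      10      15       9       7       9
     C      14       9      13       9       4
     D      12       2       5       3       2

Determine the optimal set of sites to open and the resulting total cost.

Open D only; minimum total cost 26.

For any fixed open set, each office goes to its cheapest open site; total = fixed + service.
{D}: Irby→D 12, Ryde→D 2, Upton→D 5, Sutton→D 3, Calder→D 2. Service 24; fixed 2; total 26.
{B, D}: service 22 + fixed 8 = 30
{A, D}: Irby→D 12, Ryde→D 2, Upton→D 5, Sutton→A 3, Calder→D 2. Service 24; fixed 8; total 32.
{A, B, C, D}: Irby→B 10, Ryde→D 2, Upton→D 5, Sutton→A 3, Calder→D 2. Service 22; fixed 20; total 42.
No other subset beats 26.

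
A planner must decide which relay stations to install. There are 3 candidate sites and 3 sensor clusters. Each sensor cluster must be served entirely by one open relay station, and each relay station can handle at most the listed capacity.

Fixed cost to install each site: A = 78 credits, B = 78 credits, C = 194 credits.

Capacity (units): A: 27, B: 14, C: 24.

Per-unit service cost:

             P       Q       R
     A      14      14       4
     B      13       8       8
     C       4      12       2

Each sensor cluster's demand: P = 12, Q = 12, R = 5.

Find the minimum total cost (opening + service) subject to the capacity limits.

Minimum total cost: 426

Open {B, C}: P→C 4·12=48, Q→B 8·12=96, R→C 2·5=10.
Loads: B carries 12/14, C carries 17/24. Service 154; fixed 272; total 426.
Next best feasible plan costs 440.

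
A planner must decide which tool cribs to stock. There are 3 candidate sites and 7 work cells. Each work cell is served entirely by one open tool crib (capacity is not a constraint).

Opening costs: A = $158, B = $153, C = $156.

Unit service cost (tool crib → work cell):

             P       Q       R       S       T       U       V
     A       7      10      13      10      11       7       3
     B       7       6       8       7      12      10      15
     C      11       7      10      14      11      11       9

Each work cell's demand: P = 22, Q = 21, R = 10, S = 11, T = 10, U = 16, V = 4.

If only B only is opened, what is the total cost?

Total cost: 930

Each work cell is assigned to its cheapest site among the open ones.
{B}: P→B 7·22=154, Q→B 6·21=126, R→B 8·10=80, S→B 7·11=77, T→B 12·10=120, U→B 10·16=160, V→B 15·4=60. Service 777; fixed 153; total 930.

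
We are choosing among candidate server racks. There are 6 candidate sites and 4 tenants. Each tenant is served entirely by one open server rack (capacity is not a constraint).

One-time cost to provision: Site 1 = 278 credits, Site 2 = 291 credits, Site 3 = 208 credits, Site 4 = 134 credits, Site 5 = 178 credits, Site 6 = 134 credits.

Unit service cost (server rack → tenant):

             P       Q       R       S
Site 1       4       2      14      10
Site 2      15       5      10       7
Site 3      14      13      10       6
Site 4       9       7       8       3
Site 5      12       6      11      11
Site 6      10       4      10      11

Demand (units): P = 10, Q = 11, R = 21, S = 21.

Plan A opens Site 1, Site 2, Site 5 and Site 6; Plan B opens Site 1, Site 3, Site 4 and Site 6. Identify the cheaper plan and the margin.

Plan B is cheaper by 253.

Plan A: {Site 1, Site 2, Site 5, Site 6}: P→Site 1 4·10=40, Q→Site 1 2·11=22, R→Site 2 10·21=210, S→Site 2 7·21=147. Service 419; fixed 881; total 1300.
Plan B: {Site 1, Site 3, Site 4, Site 6}: P→Site 1 4·10=40, Q→Site 1 2·11=22, R→Site 4 8·21=168, S→Site 4 3·21=63. Service 293; fixed 754; total 1047.
Difference: |1300 − 1047| = 253.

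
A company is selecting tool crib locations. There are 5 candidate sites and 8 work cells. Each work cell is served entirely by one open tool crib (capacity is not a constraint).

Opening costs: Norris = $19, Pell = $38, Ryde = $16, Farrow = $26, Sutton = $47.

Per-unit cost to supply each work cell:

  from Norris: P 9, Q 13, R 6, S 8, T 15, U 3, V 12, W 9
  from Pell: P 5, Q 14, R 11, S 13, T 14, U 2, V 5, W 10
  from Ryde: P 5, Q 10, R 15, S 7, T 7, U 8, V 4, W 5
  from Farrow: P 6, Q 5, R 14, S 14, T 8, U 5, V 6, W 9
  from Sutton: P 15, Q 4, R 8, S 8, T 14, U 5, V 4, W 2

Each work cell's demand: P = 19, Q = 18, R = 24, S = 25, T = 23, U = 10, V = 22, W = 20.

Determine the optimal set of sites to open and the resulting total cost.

For any fixed open set, each work cell goes to its cheapest open site; total = fixed + service.
{Norris, Ryde, Sutton}: P→Ryde 5·19=95, Q→Sutton 4·18=72, R→Norris 6·24=144, S→Ryde 7·25=175, T→Ryde 7·23=161, U→Norris 3·10=30, V→Ryde 4·22=88, W→Sutton 2·20=40. Service 805; fixed 82; total 887.
{Norris, Ryde, Farrow, Sutton}: service 805 + fixed 108 = 913
{Norris, Pell, Ryde, Sutton}: P→Pell 5·19=95, Q→Sutton 4·18=72, R→Norris 6·24=144, S→Ryde 7·25=175, T→Ryde 7·23=161, U→Pell 2·10=20, V→Ryde 4·22=88, W→Sutton 2·20=40. Service 795; fixed 120; total 915.
{Norris, Pell, Ryde, Farrow, Sutton}: service 795 + fixed 146 = 941
No other subset beats 887.

Open Norris, Ryde and Sutton; minimum total cost 887.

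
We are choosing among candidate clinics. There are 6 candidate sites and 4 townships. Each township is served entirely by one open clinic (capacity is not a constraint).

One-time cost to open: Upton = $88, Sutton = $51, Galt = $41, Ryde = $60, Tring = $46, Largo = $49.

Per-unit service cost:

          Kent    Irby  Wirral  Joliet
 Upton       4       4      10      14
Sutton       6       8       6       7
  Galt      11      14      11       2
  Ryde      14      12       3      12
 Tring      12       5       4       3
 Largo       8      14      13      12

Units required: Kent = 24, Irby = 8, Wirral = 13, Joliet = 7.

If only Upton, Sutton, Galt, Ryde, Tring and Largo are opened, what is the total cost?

Total cost: 516

Each township is assigned to its cheapest site among the open ones.
{Upton, Sutton, Galt, Ryde, Tring, Largo}: Kent→Upton 4·24=96, Irby→Upton 4·8=32, Wirral→Ryde 3·13=39, Joliet→Galt 2·7=14. Service 181; fixed 335; total 516.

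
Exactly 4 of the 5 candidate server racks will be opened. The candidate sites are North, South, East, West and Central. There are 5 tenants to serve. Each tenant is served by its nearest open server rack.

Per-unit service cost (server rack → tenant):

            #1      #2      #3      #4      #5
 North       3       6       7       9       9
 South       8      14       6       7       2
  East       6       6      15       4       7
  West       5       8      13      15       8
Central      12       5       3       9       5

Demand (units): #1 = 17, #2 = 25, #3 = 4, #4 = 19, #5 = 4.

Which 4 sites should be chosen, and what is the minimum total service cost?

With exactly 4 open, each tenant uses its cheapest among the chosen.
{North, South, East, Central}: #1→North 3·17=51, #2→Central 5·25=125, #3→Central 3·4=12, #4→East 4·19=76, #5→South 2·4=8. Service cost 272.
{North, East, West, Central}: service cost 284
{South, East, West, Central}: service cost 306
Among all 5 size-4 choices, {North, South, East, Central} is lowest.

Choose North, South, East and Central; total service cost 272.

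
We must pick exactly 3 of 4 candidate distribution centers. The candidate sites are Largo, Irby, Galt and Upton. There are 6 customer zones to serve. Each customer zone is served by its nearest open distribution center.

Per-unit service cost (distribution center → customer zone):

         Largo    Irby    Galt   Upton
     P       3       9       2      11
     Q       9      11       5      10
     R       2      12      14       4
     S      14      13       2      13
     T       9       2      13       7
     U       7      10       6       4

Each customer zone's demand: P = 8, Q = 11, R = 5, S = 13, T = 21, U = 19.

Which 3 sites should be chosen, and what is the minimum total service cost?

Choose Irby, Galt and Upton; total service cost 235.

With exactly 3 open, each customer zone uses its cheapest among the chosen.
{Irby, Galt, Upton}: P→Galt 2·8=16, Q→Galt 5·11=55, R→Upton 4·5=20, S→Galt 2·13=26, T→Irby 2·21=42, U→Upton 4·19=76. Service cost 235.
{Largo, Irby, Galt}: service cost 263
{Largo, Galt, Upton}: service cost 330
Among all 4 size-3 choices, {Irby, Galt, Upton} is lowest.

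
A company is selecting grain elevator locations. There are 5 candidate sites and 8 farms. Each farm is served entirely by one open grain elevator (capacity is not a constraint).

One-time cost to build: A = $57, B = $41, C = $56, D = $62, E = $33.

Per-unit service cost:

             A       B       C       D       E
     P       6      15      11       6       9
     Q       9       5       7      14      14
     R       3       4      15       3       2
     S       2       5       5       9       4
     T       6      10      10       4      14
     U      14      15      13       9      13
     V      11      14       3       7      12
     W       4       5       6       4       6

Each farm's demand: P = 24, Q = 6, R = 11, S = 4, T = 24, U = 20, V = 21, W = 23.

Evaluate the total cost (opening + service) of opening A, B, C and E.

Total cost: 950

Each farm is assigned to its cheapest site among the open ones.
{A, B, C, E}: P→A 6·24=144, Q→B 5·6=30, R→E 2·11=22, S→A 2·4=8, T→A 6·24=144, U→C 13·20=260, V→C 3·21=63, W→A 4·23=92. Service 763; fixed 187; total 950.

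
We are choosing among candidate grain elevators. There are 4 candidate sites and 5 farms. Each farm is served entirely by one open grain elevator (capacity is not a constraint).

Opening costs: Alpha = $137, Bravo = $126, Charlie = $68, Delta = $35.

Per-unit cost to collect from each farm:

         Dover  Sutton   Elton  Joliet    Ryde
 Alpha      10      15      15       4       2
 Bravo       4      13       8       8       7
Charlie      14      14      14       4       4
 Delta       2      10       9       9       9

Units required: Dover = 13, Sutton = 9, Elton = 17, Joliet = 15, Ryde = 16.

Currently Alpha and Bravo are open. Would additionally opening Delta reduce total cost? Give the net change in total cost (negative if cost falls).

Current service cost with {Alpha, Bravo}: 397.
Adding Delta: each farm re-picks its cheapest; new service cost 344, saving 53.
Extra fixed cost: 35. Net change = 35 − 53 = -18.
(Totals: 660 → 642.)

Yes — net change −18 (cost falls by 18).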